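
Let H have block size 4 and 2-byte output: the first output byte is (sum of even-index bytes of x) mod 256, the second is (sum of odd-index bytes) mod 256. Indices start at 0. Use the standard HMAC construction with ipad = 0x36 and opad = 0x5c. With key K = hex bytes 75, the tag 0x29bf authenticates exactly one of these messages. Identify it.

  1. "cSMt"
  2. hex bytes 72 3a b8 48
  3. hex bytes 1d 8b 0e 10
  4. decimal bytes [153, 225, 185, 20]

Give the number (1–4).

Key hex bytes 75 is 1 byte ≤ B = 4; zero-pad to 4 bytes: K' = 75 00 00 00.
K' ⊕ ipad = 43 36 36 36; K' ⊕ opad = 29 5c 5c 5c.
m1: inner = H(43 36 36 36 63 53 4d 74) = 29 33; tag = H(29 5c 5c 5c 29 33) = aeeb
m2: inner = H(43 36 36 36 72 3a b8 48) = a3 ee; tag = H(29 5c 5c 5c a3 ee) = 28a6
m3: inner = H(43 36 36 36 1d 8b 0e 10) = a4 07; tag = H(29 5c 5c 5c a4 07) = 29bf ← matches
m4: inner = H(43 36 36 36 99 e1 b9 14) = cb 61; tag = H(29 5c 5c 5c cb 61) = 5019

3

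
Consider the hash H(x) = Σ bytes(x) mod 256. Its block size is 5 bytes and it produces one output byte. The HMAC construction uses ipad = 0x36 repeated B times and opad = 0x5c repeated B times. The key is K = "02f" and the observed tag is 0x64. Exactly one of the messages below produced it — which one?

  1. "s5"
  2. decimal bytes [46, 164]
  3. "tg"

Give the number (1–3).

2

Key "02f" = 30 32 66 is 3 bytes ≤ B = 5; zero-pad to 5 bytes: K' = 30 32 66 00 00.
K' ⊕ ipad = 06 04 50 36 36; K' ⊕ opad = 6c 6e 3a 5c 5c.
m1: inner = H(06 04 50 36 36 73 35) = 6e; tag = H(6c 6e 3a 5c 5c 6e) = 3a
m2: inner = H(06 04 50 36 36 2e a4) = 98; tag = H(6c 6e 3a 5c 5c 98) = 64 ← matches
m3: inner = H(06 04 50 36 36 74 67) = a1; tag = H(6c 6e 3a 5c 5c a1) = 6d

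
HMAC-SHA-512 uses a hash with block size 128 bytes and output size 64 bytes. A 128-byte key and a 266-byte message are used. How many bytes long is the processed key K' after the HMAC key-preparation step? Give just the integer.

Key is 128 ≤ 128 bytes, zero-padded: |K'| = 128.

128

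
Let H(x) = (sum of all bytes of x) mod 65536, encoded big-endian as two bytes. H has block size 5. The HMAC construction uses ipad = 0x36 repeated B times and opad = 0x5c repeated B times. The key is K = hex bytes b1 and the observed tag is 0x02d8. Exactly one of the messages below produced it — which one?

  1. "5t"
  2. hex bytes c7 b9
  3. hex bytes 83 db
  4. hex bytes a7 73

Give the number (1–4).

Key hex bytes b1 is 1 byte ≤ B = 5; zero-pad to 5 bytes: K' = b1 00 00 00 00.
K' ⊕ ipad = 87 36 36 36 36; K' ⊕ opad = ed 5c 5c 5c 5c.
m1: inner = H(87 36 36 36 36 35 74) = 02 08; tag = H(ed 5c 5c 5c 5c 02 08) = 0267
m2: inner = H(87 36 36 36 36 c7 b9) = 02 df; tag = H(ed 5c 5c 5c 5c 02 df) = 033e
m3: inner = H(87 36 36 36 36 83 db) = 02 bd; tag = H(ed 5c 5c 5c 5c 02 bd) = 031c
m4: inner = H(87 36 36 36 36 a7 73) = 02 79; tag = H(ed 5c 5c 5c 5c 02 79) = 02d8 ← matches

4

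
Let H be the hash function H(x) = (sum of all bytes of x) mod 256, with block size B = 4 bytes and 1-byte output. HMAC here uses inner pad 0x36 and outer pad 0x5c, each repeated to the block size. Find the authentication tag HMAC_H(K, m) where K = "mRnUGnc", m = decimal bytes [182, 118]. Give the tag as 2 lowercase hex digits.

54

Key "mRnUGnc" = 6d 52 6e 55 47 6e 63 is 7 bytes > B = 4, so hash it first: H(key) = 9a, then zero-pad to 4 bytes: K' = 9a 00 00 00.
K' ⊕ ipad = ac 36 36 36.  K' ⊕ opad = c6 5c 5c 5c.
Inner input = (K'⊕ipad) ∥ m = ac 36 36 36 ∥ b6 76.
Inner hash: sum = 172+54+54+54+182+118 = 634; mod 256 = 122 → 7a.
Outer input = (K'⊕opad) ∥ inner = c6 5c 5c 5c ∥ 7a.
Outer hash (tag): sum = 198+92+92+92+122 = 596; mod 256 = 84 → 54.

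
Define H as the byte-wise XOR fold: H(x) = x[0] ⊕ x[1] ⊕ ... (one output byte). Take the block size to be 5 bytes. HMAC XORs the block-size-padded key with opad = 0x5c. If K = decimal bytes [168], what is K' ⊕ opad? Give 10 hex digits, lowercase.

f45c5c5c5c

Key decimal bytes [168] = a8 is 1 byte ≤ B = 5; zero-pad to 5 bytes: K' = a8 00 00 00 00.
XOR each byte with 0x5c: a8⊕5c=f4, 00⊕5c=5c, 00⊕5c=5c, 00⊕5c=5c, 00⊕5c=5c.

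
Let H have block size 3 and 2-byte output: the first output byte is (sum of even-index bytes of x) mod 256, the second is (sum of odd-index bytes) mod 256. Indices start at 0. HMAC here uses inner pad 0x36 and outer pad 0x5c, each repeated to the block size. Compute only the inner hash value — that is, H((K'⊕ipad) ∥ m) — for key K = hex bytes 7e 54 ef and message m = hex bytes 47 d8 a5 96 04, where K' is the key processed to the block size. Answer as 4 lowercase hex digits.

Key hex bytes 7e 54 ef is exactly B = 3 bytes: K' = 7e 54 ef.
K' ⊕ ipad = 48 62 d9.
Inner input = 48 62 d9 ∥ 47 d8 a5 96 04.
Inner hash: even-index sum = 655 mod 256 = 143; odd-index sum = 338 mod 256 = 82 → 8f 52.

8f52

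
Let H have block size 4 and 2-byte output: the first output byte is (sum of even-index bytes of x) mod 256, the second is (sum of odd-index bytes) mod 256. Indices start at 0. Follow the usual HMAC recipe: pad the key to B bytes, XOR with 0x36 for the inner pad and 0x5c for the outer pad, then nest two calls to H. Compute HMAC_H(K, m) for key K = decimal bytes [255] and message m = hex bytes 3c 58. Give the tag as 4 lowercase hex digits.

3a7c

Key decimal bytes [255] = ff is 1 byte ≤ B = 4; zero-pad to 4 bytes: K' = ff 00 00 00.
K' ⊕ ipad = c9 36 36 36.  K' ⊕ opad = a3 5c 5c 5c.
Inner input = (K'⊕ipad) ∥ m = c9 36 36 36 ∥ 3c 58.
Inner hash: even-index sum = 315 mod 256 = 59; odd-index sum = 196 mod 256 = 196 → 3b c4.
Outer input = (K'⊕opad) ∥ inner = a3 5c 5c 5c ∥ 3b c4.
Outer hash (tag): even-index sum = 314 mod 256 = 58; odd-index sum = 380 mod 256 = 124 → 3a 7c.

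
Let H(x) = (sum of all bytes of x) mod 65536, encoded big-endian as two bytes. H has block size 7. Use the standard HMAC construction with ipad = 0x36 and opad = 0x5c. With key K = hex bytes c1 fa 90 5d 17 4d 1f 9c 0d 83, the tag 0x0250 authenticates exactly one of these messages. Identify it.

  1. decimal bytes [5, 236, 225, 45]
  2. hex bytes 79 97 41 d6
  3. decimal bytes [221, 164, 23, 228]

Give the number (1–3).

3

Key hex bytes c1 fa 90 5d 17 4d 1f 9c 0d 83 is 10 bytes > B = 7, so hash it first: H(key) = 04 57, then zero-pad to 7 bytes: K' = 04 57 00 00 00 00 00.
K' ⊕ ipad = 32 61 36 36 36 36 36; K' ⊕ opad = 58 0b 5c 5c 5c 5c 5c.
m1: inner = H(32 61 36 36 36 36 36 05 ec e1 2d) = 03 a0; tag = H(58 0b 5c 5c 5c 5c 5c 03 a0) = 02d2
m2: inner = H(32 61 36 36 36 36 36 79 97 41 d6) = 03 c8; tag = H(58 0b 5c 5c 5c 5c 5c 03 c8) = 02fa
m3: inner = H(32 61 36 36 36 36 36 dd a4 17 e4) = 04 1d; tag = H(58 0b 5c 5c 5c 5c 5c 04 1d) = 0250 ← matches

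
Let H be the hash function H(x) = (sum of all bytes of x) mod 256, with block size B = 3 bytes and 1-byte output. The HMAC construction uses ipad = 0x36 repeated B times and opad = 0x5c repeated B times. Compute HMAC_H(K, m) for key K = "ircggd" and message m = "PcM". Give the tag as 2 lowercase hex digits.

Key "ircggd" = 69 72 63 67 67 64 is 6 bytes > B = 3, so hash it first: H(key) = 70, then zero-pad to 3 bytes: K' = 70 00 00.
K' ⊕ ipad = 46 36 36.  K' ⊕ opad = 2c 5c 5c.
Inner input = (K'⊕ipad) ∥ m = 46 36 36 ∥ 50 63 4d.
Inner hash: sum = 70+54+54+80+99+77 = 434; mod 256 = 178 → b2.
Outer input = (K'⊕opad) ∥ inner = 2c 5c 5c ∥ b2.
Outer hash (tag): sum = 44+92+92+178 = 406; mod 256 = 150 → 96.

96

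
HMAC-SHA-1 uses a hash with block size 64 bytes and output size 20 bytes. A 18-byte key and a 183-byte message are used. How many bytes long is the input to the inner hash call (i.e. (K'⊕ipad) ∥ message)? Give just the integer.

Key is 18 ≤ 64 bytes, zero-padded: |K'| = 64.
Inner input = (K'⊕ipad) ∥ m → 64 + 183 = 247 bytes.

247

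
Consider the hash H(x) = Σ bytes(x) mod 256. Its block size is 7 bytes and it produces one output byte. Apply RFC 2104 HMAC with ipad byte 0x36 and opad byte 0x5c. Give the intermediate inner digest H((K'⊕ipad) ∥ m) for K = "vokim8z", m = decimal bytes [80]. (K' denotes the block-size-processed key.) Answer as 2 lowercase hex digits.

Key "vokim8z" = 76 6f 6b 69 6d 38 7a is exactly B = 7 bytes: K' = 76 6f 6b 69 6d 38 7a.
K' ⊕ ipad = 40 59 5d 5f 5b 0e 4c.
Inner input = 40 59 5d 5f 5b 0e 4c ∥ 50.
Inner hash: sum = 64+89+93+95+91+14+76+80 = 602; mod 256 = 90 → 5a.

5a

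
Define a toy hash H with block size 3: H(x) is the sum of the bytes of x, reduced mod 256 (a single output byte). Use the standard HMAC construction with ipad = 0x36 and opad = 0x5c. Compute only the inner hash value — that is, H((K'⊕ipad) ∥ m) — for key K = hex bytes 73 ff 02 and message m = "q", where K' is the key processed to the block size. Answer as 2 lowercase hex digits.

Key hex bytes 73 ff 02 is exactly B = 3 bytes: K' = 73 ff 02.
K' ⊕ ipad = 45 c9 34.
Inner input = 45 c9 34 ∥ 71.
Inner hash: sum = 69+201+52+113 = 435; mod 256 = 179 → b3.

b3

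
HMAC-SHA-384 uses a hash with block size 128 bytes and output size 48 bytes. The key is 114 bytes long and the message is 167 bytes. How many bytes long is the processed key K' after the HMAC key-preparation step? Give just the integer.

128

Key is 114 ≤ 128 bytes, zero-padded: |K'| = 128.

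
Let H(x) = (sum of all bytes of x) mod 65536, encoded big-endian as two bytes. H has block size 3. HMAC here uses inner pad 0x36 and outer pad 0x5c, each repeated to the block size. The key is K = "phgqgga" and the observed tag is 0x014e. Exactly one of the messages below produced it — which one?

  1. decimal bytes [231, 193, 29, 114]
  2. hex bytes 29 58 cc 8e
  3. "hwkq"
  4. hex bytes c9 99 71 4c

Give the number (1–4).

3

Key "phgqgga" = 70 68 67 71 67 67 61 is 7 bytes > B = 3, so hash it first: H(key) = 02 df, then zero-pad to 3 bytes: K' = 02 df 00.
K' ⊕ ipad = 34 e9 36; K' ⊕ opad = 5e 83 5c.
m1: inner = H(34 e9 36 e7 c1 1d 72) = 03 8a; tag = H(5e 83 5c 03 8a) = 01ca
m2: inner = H(34 e9 36 29 58 cc 8e) = 03 2e; tag = H(5e 83 5c 03 2e) = 016e
m3: inner = H(34 e9 36 68 77 6b 71) = 03 0e; tag = H(5e 83 5c 03 0e) = 014e ← matches
m4: inner = H(34 e9 36 c9 99 71 4c) = 03 72; tag = H(5e 83 5c 03 72) = 01b2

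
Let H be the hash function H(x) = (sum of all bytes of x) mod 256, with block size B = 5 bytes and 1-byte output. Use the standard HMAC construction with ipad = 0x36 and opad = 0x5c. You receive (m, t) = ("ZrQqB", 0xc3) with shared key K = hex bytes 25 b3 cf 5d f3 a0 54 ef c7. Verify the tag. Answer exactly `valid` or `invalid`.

invalid

Key hex bytes 25 b3 cf 5d f3 a0 54 ef c7 is 9 bytes > B = 5, so hash it first: H(key) = a1, then zero-pad to 5 bytes: K' = a1 00 00 00 00.
K' ⊕ ipad = 97 36 36 36 36; K' ⊕ opad = fd 5c 5c 5c 5c.
Inner hash: sum = 151+54+54+54+54+90+114+81+113+66 = 831; mod 256 = 63 → 3f.
Outer hash (recomputed tag): sum = 253+92+92+92+92+63 = 684; mod 256 = 172 → ac.
Recomputed tag = ac; claimed = c3 → mismatch.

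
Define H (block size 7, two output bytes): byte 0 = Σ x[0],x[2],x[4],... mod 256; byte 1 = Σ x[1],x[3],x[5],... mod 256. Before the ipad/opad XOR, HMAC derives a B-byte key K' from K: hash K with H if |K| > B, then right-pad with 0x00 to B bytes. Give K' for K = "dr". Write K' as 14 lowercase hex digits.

Key "dr" = 64 72 is 2 bytes ≤ B = 7; zero-pad to 7 bytes: K' = 64 72 00 00 00 00 00.

64720000000000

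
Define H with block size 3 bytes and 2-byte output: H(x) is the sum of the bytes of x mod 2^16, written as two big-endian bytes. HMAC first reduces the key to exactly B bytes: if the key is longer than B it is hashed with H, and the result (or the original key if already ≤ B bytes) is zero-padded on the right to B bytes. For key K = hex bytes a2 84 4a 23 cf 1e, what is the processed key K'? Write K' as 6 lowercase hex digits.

028000

|K| = 6 > B = 3, so first hash the key.
H(K): sum = 162+132+74+35+207+30 = 640 → 02 80.
Zero-pad H(K) = 02 80 to 3 bytes: K' = 02 80 00.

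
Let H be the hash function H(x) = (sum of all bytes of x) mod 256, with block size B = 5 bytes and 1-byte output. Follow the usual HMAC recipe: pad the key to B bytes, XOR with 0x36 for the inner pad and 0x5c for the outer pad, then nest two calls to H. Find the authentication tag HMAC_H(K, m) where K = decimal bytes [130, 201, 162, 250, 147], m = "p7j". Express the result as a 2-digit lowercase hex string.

af

Key decimal bytes [130, 201, 162, 250, 147] = 82 c9 a2 fa 93 is exactly B = 5 bytes: K' = 82 c9 a2 fa 93.
K' ⊕ ipad = b4 ff 94 cc a5.  K' ⊕ opad = de 95 fe a6 cf.
Inner input = (K'⊕ipad) ∥ m = b4 ff 94 cc a5 ∥ 70 37 6a.
Inner hash: sum = 180+255+148+204+165+112+55+106 = 1225; mod 256 = 201 → c9.
Outer input = (K'⊕opad) ∥ inner = de 95 fe a6 cf ∥ c9.
Outer hash (tag): sum = 222+149+254+166+207+201 = 1199; mod 256 = 175 → af.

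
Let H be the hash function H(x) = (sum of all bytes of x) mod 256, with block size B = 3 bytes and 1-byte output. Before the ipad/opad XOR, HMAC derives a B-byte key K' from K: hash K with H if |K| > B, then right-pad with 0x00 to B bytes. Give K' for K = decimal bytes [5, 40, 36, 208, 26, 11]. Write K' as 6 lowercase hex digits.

460000

|K| = 6 > B = 3, so first hash the key.
H(K): sum = 5+40+36+208+26+11 = 326; mod 256 = 70 → 46.
Zero-pad H(K) = 46 to 3 bytes: K' = 46 00 00.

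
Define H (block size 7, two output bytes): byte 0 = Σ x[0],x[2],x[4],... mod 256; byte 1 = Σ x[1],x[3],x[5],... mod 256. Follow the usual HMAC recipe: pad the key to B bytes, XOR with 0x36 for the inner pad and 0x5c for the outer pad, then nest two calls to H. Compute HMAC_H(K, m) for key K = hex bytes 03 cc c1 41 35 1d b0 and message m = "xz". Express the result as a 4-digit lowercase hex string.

Key hex bytes 03 cc c1 41 35 1d b0 is exactly B = 7 bytes: K' = 03 cc c1 41 35 1d b0.
K' ⊕ ipad = 35 fa f7 77 03 2b 86.  K' ⊕ opad = 5f 90 9d 1d 69 41 ec.
Inner input = (K'⊕ipad) ∥ m = 35 fa f7 77 03 2b 86 ∥ 78 7a.
Inner hash: even-index sum = 559 mod 256 = 47; odd-index sum = 532 mod 256 = 20 → 2f 14.
Outer input = (K'⊕opad) ∥ inner = 5f 90 9d 1d 69 41 ec ∥ 2f 14.
Outer hash (tag): even-index sum = 613 mod 256 = 101; odd-index sum = 285 mod 256 = 29 → 65 1d.

651d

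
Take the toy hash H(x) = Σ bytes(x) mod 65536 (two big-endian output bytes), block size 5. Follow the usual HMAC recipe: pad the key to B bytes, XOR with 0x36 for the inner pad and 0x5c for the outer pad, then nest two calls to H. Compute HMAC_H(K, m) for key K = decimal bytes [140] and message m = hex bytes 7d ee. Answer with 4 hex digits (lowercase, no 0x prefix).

033f

Key decimal bytes [140] = 8c is 1 byte ≤ B = 5; zero-pad to 5 bytes: K' = 8c 00 00 00 00.
K' ⊕ ipad = ba 36 36 36 36.  K' ⊕ opad = d0 5c 5c 5c 5c.
Inner input = (K'⊕ipad) ∥ m = ba 36 36 36 36 ∥ 7d ee.
Inner hash: sum = 186+54+54+54+54+125+238 = 765 → 02 fd.
Outer input = (K'⊕opad) ∥ inner = d0 5c 5c 5c 5c ∥ 02 fd.
Outer hash (tag): sum = 208+92+92+92+92+2+253 = 831 → 03 3f.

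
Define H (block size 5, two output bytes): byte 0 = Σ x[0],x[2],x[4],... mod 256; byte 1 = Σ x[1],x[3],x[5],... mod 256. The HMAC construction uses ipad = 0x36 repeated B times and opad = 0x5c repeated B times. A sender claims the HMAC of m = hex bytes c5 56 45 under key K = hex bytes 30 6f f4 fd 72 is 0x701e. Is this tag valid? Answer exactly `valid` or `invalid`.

Key hex bytes 30 6f f4 fd 72 is exactly B = 5 bytes: K' = 30 6f f4 fd 72.
K' ⊕ ipad = 06 59 c2 cb 44; K' ⊕ opad = 6c 33 a8 a1 2e.
Inner hash: even-index sum = 354 mod 256 = 98; odd-index sum = 558 mod 256 = 46 → 62 2e.
Outer hash (recomputed tag): even-index sum = 368 mod 256 = 112; odd-index sum = 310 mod 256 = 54 → 70 36.
Recomputed tag = 7036; claimed = 701e → mismatch.

invalid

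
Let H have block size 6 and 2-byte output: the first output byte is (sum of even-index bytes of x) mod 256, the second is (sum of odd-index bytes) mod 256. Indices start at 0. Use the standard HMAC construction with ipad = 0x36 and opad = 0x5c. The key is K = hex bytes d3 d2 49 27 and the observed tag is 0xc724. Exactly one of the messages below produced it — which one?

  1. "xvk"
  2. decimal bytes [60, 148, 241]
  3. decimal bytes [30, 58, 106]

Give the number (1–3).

Key hex bytes d3 d2 49 27 is 4 bytes ≤ B = 6; zero-pad to 6 bytes: K' = d3 d2 49 27 00 00.
K' ⊕ ipad = e5 e4 7f 11 36 36; K' ⊕ opad = 8f 8e 15 7b 5c 5c.
m1: inner = H(e5 e4 7f 11 36 36 78 76 6b) = 7d a1; tag = H(8f 8e 15 7b 5c 5c 7d a1) = 7d06
m2: inner = H(e5 e4 7f 11 36 36 3c 94 f1) = c7 bf; tag = H(8f 8e 15 7b 5c 5c c7 bf) = c724 ← matches
m3: inner = H(e5 e4 7f 11 36 36 1e 3a 6a) = 22 65; tag = H(8f 8e 15 7b 5c 5c 22 65) = 22ca

2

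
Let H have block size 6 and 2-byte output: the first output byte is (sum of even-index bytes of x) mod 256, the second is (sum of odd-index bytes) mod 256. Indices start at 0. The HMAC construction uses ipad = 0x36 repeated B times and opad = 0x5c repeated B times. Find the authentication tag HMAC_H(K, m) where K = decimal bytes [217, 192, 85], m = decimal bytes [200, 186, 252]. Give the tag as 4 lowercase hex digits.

Key decimal bytes [217, 192, 85] = d9 c0 55 is 3 bytes ≤ B = 6; zero-pad to 6 bytes: K' = d9 c0 55 00 00 00.
K' ⊕ ipad = ef f6 63 36 36 36.  K' ⊕ opad = 85 9c 09 5c 5c 5c.
Inner input = (K'⊕ipad) ∥ m = ef f6 63 36 36 36 ∥ c8 ba fc.
Inner hash: even-index sum = 844 mod 256 = 76; odd-index sum = 540 mod 256 = 28 → 4c 1c.
Outer input = (K'⊕opad) ∥ inner = 85 9c 09 5c 5c 5c ∥ 4c 1c.
Outer hash (tag): even-index sum = 310 mod 256 = 54; odd-index sum = 368 mod 256 = 112 → 36 70.

3670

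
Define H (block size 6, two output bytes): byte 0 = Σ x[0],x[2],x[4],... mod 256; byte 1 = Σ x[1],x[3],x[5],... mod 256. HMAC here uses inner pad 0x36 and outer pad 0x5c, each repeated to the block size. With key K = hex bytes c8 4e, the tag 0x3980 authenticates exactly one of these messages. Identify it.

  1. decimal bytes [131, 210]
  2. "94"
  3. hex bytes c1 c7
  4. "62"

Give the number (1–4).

Key hex bytes c8 4e is 2 bytes ≤ B = 6; zero-pad to 6 bytes: K' = c8 4e 00 00 00 00.
K' ⊕ ipad = fe 78 36 36 36 36; K' ⊕ opad = 94 12 5c 5c 5c 5c.
m1: inner = H(fe 78 36 36 36 36 83 d2) = ed b6; tag = H(94 12 5c 5c 5c 5c ed b6) = 3980 ← matches
m2: inner = H(fe 78 36 36 36 36 39 34) = a3 18; tag = H(94 12 5c 5c 5c 5c a3 18) = efe2
m3: inner = H(fe 78 36 36 36 36 c1 c7) = 2b ab; tag = H(94 12 5c 5c 5c 5c 2b ab) = 7775
m4: inner = H(fe 78 36 36 36 36 36 32) = a0 16; tag = H(94 12 5c 5c 5c 5c a0 16) = ece0

1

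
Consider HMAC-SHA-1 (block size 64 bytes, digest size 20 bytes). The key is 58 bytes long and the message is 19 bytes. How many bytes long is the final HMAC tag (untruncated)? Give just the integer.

The tag is one SHA-1 digest: 20 bytes.

20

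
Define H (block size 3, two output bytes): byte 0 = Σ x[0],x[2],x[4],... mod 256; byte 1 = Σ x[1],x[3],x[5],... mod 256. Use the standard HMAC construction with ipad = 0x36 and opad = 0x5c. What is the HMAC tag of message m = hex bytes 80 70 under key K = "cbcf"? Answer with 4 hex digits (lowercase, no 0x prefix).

742a

Key "cbcf" = 63 62 63 66 is 4 bytes > B = 3, so hash it first: H(key) = c6 c8, then zero-pad to 3 bytes: K' = c6 c8 00.
K' ⊕ ipad = f0 fe 36.  K' ⊕ opad = 9a 94 5c.
Inner input = (K'⊕ipad) ∥ m = f0 fe 36 ∥ 80 70.
Inner hash: even-index sum = 406 mod 256 = 150; odd-index sum = 382 mod 256 = 126 → 96 7e.
Outer input = (K'⊕opad) ∥ inner = 9a 94 5c ∥ 96 7e.
Outer hash (tag): even-index sum = 372 mod 256 = 116; odd-index sum = 298 mod 256 = 42 → 74 2a.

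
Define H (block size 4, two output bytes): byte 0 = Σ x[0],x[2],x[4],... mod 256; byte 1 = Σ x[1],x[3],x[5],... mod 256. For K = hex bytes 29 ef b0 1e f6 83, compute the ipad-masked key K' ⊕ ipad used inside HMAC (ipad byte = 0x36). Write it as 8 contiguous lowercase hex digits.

f9a63636

Key hex bytes 29 ef b0 1e f6 83 is 6 bytes > B = 4, so hash it first: H(key) = cf 90, then zero-pad to 4 bytes: K' = cf 90 00 00.
XOR each byte with 0x36: cf⊕36=f9, 90⊕36=a6, 00⊕36=36, 00⊕36=36.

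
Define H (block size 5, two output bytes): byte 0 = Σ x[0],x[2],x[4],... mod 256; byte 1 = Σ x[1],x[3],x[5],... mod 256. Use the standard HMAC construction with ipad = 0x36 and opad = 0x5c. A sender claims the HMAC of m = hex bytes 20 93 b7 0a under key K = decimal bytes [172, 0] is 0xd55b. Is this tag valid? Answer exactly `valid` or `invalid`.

invalid

Key decimal bytes [172, 0] = ac 00 is 2 bytes ≤ B = 5; zero-pad to 5 bytes: K' = ac 00 00 00 00.
K' ⊕ ipad = 9a 36 36 36 36; K' ⊕ opad = f0 5c 5c 5c 5c.
Inner hash: even-index sum = 419 mod 256 = 163; odd-index sum = 323 mod 256 = 67 → a3 43.
Outer hash (recomputed tag): even-index sum = 491 mod 256 = 235; odd-index sum = 347 mod 256 = 91 → eb 5b.
Recomputed tag = eb5b; claimed = d55b → mismatch.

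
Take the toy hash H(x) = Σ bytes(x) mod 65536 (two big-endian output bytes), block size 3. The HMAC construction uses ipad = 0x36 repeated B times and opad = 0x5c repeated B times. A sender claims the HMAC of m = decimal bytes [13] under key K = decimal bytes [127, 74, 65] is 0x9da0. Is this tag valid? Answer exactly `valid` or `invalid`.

invalid

Key decimal bytes [127, 74, 65] = 7f 4a 41 is exactly B = 3 bytes: K' = 7f 4a 41.
K' ⊕ ipad = 49 7c 77; K' ⊕ opad = 23 16 1d.
Inner hash: sum = 73+124+119+13 = 329 → 01 49.
Outer hash (recomputed tag): sum = 35+22+29+1+73 = 160 → 00 a0.
Recomputed tag = 00a0; claimed = 9da0 → mismatch.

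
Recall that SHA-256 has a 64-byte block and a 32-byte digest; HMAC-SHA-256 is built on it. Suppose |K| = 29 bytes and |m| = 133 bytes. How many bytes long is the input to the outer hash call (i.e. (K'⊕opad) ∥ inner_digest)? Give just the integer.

Key is 29 ≤ 64 bytes, zero-padded: |K'| = 64.
Outer input = (K'⊕opad) ∥ H(inner) → 64 + 32 = 96 bytes.

96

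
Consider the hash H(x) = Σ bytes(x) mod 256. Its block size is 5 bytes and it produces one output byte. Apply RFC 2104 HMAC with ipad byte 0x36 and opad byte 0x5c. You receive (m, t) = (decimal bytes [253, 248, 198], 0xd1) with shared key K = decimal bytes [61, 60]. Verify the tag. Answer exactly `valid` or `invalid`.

Key decimal bytes [61, 60] = 3d 3c is 2 bytes ≤ B = 5; zero-pad to 5 bytes: K' = 3d 3c 00 00 00.
K' ⊕ ipad = 0b 0a 36 36 36; K' ⊕ opad = 61 60 5c 5c 5c.
Inner hash: sum = 11+10+54+54+54+253+248+198 = 882; mod 256 = 114 → 72.
Outer hash (recomputed tag): sum = 97+96+92+92+92+114 = 583; mod 256 = 71 → 47.
Recomputed tag = 47; claimed = d1 → mismatch.

invalid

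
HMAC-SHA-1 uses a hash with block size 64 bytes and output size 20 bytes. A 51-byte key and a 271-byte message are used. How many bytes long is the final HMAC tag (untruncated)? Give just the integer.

20

The tag is one SHA-1 digest: 20 bytes.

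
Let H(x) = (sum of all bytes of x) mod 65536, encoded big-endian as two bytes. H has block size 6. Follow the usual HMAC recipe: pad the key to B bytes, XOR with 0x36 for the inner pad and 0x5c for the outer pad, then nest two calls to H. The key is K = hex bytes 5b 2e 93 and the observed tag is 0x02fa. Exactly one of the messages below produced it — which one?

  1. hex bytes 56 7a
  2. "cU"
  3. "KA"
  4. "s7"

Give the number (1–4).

1

Key hex bytes 5b 2e 93 is 3 bytes ≤ B = 6; zero-pad to 6 bytes: K' = 5b 2e 93 00 00 00.
K' ⊕ ipad = 6d 18 a5 36 36 36; K' ⊕ opad = 07 72 cf 5c 5c 5c.
m1: inner = H(6d 18 a5 36 36 36 56 7a) = 02 9c; tag = H(07 72 cf 5c 5c 5c 02 9c) = 02fa ← matches
m2: inner = H(6d 18 a5 36 36 36 63 55) = 02 84; tag = H(07 72 cf 5c 5c 5c 02 84) = 02e2
m3: inner = H(6d 18 a5 36 36 36 4b 41) = 02 58; tag = H(07 72 cf 5c 5c 5c 02 58) = 02b6
m4: inner = H(6d 18 a5 36 36 36 73 37) = 02 76; tag = H(07 72 cf 5c 5c 5c 02 76) = 02d4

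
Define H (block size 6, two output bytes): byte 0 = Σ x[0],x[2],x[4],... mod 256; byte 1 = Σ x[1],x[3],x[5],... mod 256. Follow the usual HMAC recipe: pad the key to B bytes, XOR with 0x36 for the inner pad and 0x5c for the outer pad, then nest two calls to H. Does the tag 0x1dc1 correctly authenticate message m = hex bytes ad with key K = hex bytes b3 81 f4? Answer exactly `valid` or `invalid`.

invalid

Key hex bytes b3 81 f4 is 3 bytes ≤ B = 6; zero-pad to 6 bytes: K' = b3 81 f4 00 00 00.
K' ⊕ ipad = 85 b7 c2 36 36 36; K' ⊕ opad = ef dd a8 5c 5c 5c.
Inner hash: even-index sum = 554 mod 256 = 42; odd-index sum = 291 mod 256 = 35 → 2a 23.
Outer hash (recomputed tag): even-index sum = 541 mod 256 = 29; odd-index sum = 440 mod 256 = 184 → 1d b8.
Recomputed tag = 1db8; claimed = 1dc1 → mismatch.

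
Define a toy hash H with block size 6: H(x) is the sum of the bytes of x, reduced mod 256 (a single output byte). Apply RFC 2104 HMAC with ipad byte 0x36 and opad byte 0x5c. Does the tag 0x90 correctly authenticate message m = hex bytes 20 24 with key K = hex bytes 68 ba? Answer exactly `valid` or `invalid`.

Key hex bytes 68 ba is 2 bytes ≤ B = 6; zero-pad to 6 bytes: K' = 68 ba 00 00 00 00.
K' ⊕ ipad = 5e 8c 36 36 36 36; K' ⊕ opad = 34 e6 5c 5c 5c 5c.
Inner hash: sum = 94+140+54+54+54+54+32+36 = 518; mod 256 = 6 → 06.
Outer hash (recomputed tag): sum = 52+230+92+92+92+92+6 = 656; mod 256 = 144 → 90.
Recomputed tag = 90; claimed = 90 → match.

valid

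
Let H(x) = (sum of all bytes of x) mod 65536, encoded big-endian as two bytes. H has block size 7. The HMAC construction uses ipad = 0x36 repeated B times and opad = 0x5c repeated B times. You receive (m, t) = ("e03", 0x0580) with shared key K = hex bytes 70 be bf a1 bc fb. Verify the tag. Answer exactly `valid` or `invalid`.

invalid

Key hex bytes 70 be bf a1 bc fb is 6 bytes ≤ B = 7; zero-pad to 7 bytes: K' = 70 be bf a1 bc fb 00.
K' ⊕ ipad = 46 88 89 97 8a cd 36; K' ⊕ opad = 2c e2 e3 fd e0 a7 5c.
Inner hash: sum = 70+136+137+151+138+205+54+101+48+51 = 1091 → 04 43.
Outer hash (recomputed tag): sum = 44+226+227+253+224+167+92+4+67 = 1304 → 05 18.
Recomputed tag = 0518; claimed = 0580 → mismatch.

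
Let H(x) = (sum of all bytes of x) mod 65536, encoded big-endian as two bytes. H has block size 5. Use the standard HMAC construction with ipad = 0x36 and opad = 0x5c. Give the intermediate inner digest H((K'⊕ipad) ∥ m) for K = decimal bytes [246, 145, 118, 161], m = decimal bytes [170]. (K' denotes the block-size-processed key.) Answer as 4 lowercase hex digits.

031e

Key decimal bytes [246, 145, 118, 161] = f6 91 76 a1 is 4 bytes ≤ B = 5; zero-pad to 5 bytes: K' = f6 91 76 a1 00.
K' ⊕ ipad = c0 a7 40 97 36.
Inner input = c0 a7 40 97 36 ∥ aa.
Inner hash: sum = 192+167+64+151+54+170 = 798 → 03 1e.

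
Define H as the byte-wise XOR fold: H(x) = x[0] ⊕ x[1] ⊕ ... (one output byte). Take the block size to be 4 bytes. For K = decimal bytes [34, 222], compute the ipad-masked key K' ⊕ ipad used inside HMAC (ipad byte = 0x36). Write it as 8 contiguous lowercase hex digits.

Key decimal bytes [34, 222] = 22 de is 2 bytes ≤ B = 4; zero-pad to 4 bytes: K' = 22 de 00 00.
XOR each byte with 0x36: 22⊕36=14, de⊕36=e8, 00⊕36=36, 00⊕36=36.

14e83636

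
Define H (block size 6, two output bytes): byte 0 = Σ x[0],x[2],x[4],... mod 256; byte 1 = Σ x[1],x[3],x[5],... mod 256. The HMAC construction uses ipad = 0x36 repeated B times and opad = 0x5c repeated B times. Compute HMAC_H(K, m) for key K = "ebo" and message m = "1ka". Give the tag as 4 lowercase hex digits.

3c21

Key "ebo" = 65 62 6f is 3 bytes ≤ B = 6; zero-pad to 6 bytes: K' = 65 62 6f 00 00 00.
K' ⊕ ipad = 53 54 59 36 36 36.  K' ⊕ opad = 39 3e 33 5c 5c 5c.
Inner input = (K'⊕ipad) ∥ m = 53 54 59 36 36 36 ∥ 31 6b 61.
Inner hash: even-index sum = 372 mod 256 = 116; odd-index sum = 299 mod 256 = 43 → 74 2b.
Outer input = (K'⊕opad) ∥ inner = 39 3e 33 5c 5c 5c ∥ 74 2b.
Outer hash (tag): even-index sum = 316 mod 256 = 60; odd-index sum = 289 mod 256 = 33 → 3c 21.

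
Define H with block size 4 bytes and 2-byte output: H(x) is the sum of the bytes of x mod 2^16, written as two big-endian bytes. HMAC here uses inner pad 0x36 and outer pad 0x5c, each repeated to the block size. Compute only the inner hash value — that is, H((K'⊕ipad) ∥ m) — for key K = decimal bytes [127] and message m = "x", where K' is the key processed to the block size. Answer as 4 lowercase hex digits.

0163

Key decimal bytes [127] = 7f is 1 byte ≤ B = 4; zero-pad to 4 bytes: K' = 7f 00 00 00.
K' ⊕ ipad = 49 36 36 36.
Inner input = 49 36 36 36 ∥ 78.
Inner hash: sum = 73+54+54+54+120 = 355 → 01 63.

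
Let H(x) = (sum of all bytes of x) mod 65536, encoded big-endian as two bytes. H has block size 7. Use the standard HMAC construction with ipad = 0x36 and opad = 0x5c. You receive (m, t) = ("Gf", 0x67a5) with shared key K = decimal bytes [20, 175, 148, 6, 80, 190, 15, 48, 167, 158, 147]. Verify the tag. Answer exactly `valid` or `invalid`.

invalid

Key decimal bytes [20, 175, 148, 6, 80, 190, 15, 48, 167, 158, 147] = 14 af 94 06 50 be 0f 30 a7 9e 93 is 11 bytes > B = 7, so hash it first: H(key) = 04 82, then zero-pad to 7 bytes: K' = 04 82 00 00 00 00 00.
K' ⊕ ipad = 32 b4 36 36 36 36 36; K' ⊕ opad = 58 de 5c 5c 5c 5c 5c.
Inner hash: sum = 50+180+54+54+54+54+54+71+102 = 673 → 02 a1.
Outer hash (recomputed tag): sum = 88+222+92+92+92+92+92+2+161 = 933 → 03 a5.
Recomputed tag = 03a5; claimed = 67a5 → mismatch.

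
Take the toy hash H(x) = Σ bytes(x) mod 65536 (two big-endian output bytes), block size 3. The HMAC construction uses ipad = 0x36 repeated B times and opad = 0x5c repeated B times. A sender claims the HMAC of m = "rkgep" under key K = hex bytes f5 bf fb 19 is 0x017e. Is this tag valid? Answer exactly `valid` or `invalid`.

invalid

Key hex bytes f5 bf fb 19 is 4 bytes > B = 3, so hash it first: H(key) = 02 c8, then zero-pad to 3 bytes: K' = 02 c8 00.
K' ⊕ ipad = 34 fe 36; K' ⊕ opad = 5e 94 5c.
Inner hash: sum = 52+254+54+114+107+103+101+112 = 897 → 03 81.
Outer hash (recomputed tag): sum = 94+148+92+3+129 = 466 → 01 d2.
Recomputed tag = 01d2; claimed = 017e → mismatch.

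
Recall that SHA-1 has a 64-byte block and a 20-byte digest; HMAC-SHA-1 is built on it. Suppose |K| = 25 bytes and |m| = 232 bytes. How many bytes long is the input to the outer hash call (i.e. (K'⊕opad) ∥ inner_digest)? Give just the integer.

Key is 25 ≤ 64 bytes, zero-padded: |K'| = 64.
Outer input = (K'⊕opad) ∥ H(inner) → 64 + 20 = 84 bytes.

84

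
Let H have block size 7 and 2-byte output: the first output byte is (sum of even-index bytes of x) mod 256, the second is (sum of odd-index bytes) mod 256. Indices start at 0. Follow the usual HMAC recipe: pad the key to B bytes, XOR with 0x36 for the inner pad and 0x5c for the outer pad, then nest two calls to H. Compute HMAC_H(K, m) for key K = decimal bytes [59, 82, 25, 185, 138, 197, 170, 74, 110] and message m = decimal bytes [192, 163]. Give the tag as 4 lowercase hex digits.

1603

Key decimal bytes [59, 82, 25, 185, 138, 197, 170, 74, 110] = 3b 52 19 b9 8a c5 aa 4a 6e is 9 bytes > B = 7, so hash it first: H(key) = f6 1a, then zero-pad to 7 bytes: K' = f6 1a 00 00 00 00 00.
K' ⊕ ipad = c0 2c 36 36 36 36 36.  K' ⊕ opad = aa 46 5c 5c 5c 5c 5c.
Inner input = (K'⊕ipad) ∥ m = c0 2c 36 36 36 36 36 ∥ c0 a3.
Inner hash: even-index sum = 517 mod 256 = 5; odd-index sum = 344 mod 256 = 88 → 05 58.
Outer input = (K'⊕opad) ∥ inner = aa 46 5c 5c 5c 5c 5c ∥ 05 58.
Outer hash (tag): even-index sum = 534 mod 256 = 22; odd-index sum = 259 mod 256 = 3 → 16 03.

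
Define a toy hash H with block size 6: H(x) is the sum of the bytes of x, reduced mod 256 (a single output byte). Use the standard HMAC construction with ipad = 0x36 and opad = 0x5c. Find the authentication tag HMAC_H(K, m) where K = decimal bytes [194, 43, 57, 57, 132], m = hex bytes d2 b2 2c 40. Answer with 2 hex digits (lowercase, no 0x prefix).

1a

Key decimal bytes [194, 43, 57, 57, 132] = c2 2b 39 39 84 is 5 bytes ≤ B = 6; zero-pad to 6 bytes: K' = c2 2b 39 39 84 00.
K' ⊕ ipad = f4 1d 0f 0f b2 36.  K' ⊕ opad = 9e 77 65 65 d8 5c.
Inner input = (K'⊕ipad) ∥ m = f4 1d 0f 0f b2 36 ∥ d2 b2 2c 40.
Inner hash: sum = 244+29+15+15+178+54+210+178+44+64 = 1031; mod 256 = 7 → 07.
Outer input = (K'⊕opad) ∥ inner = 9e 77 65 65 d8 5c ∥ 07.
Outer hash (tag): sum = 158+119+101+101+216+92+7 = 794; mod 256 = 26 → 1a.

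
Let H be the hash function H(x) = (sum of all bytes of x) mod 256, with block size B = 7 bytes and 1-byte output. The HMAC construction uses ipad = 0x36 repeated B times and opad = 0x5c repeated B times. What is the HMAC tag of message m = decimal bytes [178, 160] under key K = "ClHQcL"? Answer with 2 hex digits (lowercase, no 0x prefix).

26

Key "ClHQcL" = 43 6c 48 51 63 4c is 6 bytes ≤ B = 7; zero-pad to 7 bytes: K' = 43 6c 48 51 63 4c 00.
K' ⊕ ipad = 75 5a 7e 67 55 7a 36.  K' ⊕ opad = 1f 30 14 0d 3f 10 5c.
Inner input = (K'⊕ipad) ∥ m = 75 5a 7e 67 55 7a 36 ∥ b2 a0.
Inner hash: sum = 117+90+126+103+85+122+54+178+160 = 1035; mod 256 = 11 → 0b.
Outer input = (K'⊕opad) ∥ inner = 1f 30 14 0d 3f 10 5c ∥ 0b.
Outer hash (tag): sum = 31+48+20+13+63+16+92+11 = 294; mod 256 = 38 → 26.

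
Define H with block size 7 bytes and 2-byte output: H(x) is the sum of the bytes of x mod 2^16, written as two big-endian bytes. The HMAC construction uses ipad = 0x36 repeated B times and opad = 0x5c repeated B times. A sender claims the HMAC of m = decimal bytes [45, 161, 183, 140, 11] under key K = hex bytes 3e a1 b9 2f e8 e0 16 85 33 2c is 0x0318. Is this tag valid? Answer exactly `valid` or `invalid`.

Key hex bytes 3e a1 b9 2f e8 e0 16 85 33 2c is 10 bytes > B = 7, so hash it first: H(key) = 04 89, then zero-pad to 7 bytes: K' = 04 89 00 00 00 00 00.
K' ⊕ ipad = 32 bf 36 36 36 36 36; K' ⊕ opad = 58 d5 5c 5c 5c 5c 5c.
Inner hash: sum = 50+191+54+54+54+54+54+45+161+183+140+11 = 1051 → 04 1b.
Outer hash (recomputed tag): sum = 88+213+92+92+92+92+92+4+27 = 792 → 03 18.
Recomputed tag = 0318; claimed = 0318 → match.

valid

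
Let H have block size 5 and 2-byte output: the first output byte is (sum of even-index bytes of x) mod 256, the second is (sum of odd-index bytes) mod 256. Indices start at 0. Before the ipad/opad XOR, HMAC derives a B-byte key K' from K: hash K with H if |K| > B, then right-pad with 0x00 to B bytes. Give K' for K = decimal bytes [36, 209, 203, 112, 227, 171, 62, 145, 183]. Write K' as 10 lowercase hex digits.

|K| = 9 > B = 5, so first hash the key.
H(K): even-index sum = 711 mod 256 = 199; odd-index sum = 637 mod 256 = 125 → c7 7d.
Zero-pad H(K) = c7 7d to 5 bytes: K' = c7 7d 00 00 00.

c77d000000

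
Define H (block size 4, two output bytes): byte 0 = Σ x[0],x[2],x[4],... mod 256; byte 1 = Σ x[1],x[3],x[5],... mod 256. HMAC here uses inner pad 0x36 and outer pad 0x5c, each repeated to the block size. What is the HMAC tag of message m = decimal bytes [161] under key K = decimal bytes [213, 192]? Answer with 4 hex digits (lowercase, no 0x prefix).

Key decimal bytes [213, 192] = d5 c0 is 2 bytes ≤ B = 4; zero-pad to 4 bytes: K' = d5 c0 00 00.
K' ⊕ ipad = e3 f6 36 36.  K' ⊕ opad = 89 9c 5c 5c.
Inner input = (K'⊕ipad) ∥ m = e3 f6 36 36 ∥ a1.
Inner hash: even-index sum = 442 mod 256 = 186; odd-index sum = 300 mod 256 = 44 → ba 2c.
Outer input = (K'⊕opad) ∥ inner = 89 9c 5c 5c ∥ ba 2c.
Outer hash (tag): even-index sum = 415 mod 256 = 159; odd-index sum = 292 mod 256 = 36 → 9f 24.

9f24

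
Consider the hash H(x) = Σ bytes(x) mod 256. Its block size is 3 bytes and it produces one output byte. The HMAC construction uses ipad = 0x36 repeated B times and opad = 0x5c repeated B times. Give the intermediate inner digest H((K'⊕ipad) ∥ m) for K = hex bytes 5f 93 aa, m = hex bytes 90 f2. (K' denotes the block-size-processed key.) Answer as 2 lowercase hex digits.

Key hex bytes 5f 93 aa is exactly B = 3 bytes: K' = 5f 93 aa.
K' ⊕ ipad = 69 a5 9c.
Inner input = 69 a5 9c ∥ 90 f2.
Inner hash: sum = 105+165+156+144+242 = 812; mod 256 = 44 → 2c.

2c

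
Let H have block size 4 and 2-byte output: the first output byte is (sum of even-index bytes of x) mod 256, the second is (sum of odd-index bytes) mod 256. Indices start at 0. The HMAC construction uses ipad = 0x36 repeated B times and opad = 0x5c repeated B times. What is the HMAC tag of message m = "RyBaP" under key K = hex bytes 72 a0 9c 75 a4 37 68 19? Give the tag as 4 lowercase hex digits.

Key hex bytes 72 a0 9c 75 a4 37 68 19 is 8 bytes > B = 4, so hash it first: H(key) = 1a 65, then zero-pad to 4 bytes: K' = 1a 65 00 00.
K' ⊕ ipad = 2c 53 36 36.  K' ⊕ opad = 46 39 5c 5c.
Inner input = (K'⊕ipad) ∥ m = 2c 53 36 36 ∥ 52 79 42 61 50.
Inner hash: even-index sum = 326 mod 256 = 70; odd-index sum = 355 mod 256 = 99 → 46 63.
Outer input = (K'⊕opad) ∥ inner = 46 39 5c 5c ∥ 46 63.
Outer hash (tag): even-index sum = 232 mod 256 = 232; odd-index sum = 248 mod 256 = 248 → e8 f8.

e8f8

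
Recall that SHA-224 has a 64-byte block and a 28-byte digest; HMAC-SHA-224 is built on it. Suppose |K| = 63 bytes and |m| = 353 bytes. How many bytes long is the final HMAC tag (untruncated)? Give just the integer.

The tag is one SHA-224 digest: 28 bytes.

28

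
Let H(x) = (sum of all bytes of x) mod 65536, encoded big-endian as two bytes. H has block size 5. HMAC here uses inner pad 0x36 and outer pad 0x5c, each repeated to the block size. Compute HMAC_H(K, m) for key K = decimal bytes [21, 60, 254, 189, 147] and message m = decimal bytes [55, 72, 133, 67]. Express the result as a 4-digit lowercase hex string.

Key decimal bytes [21, 60, 254, 189, 147] = 15 3c fe bd 93 is exactly B = 5 bytes: K' = 15 3c fe bd 93.
K' ⊕ ipad = 23 0a c8 8b a5.  K' ⊕ opad = 49 60 a2 e1 cf.
Inner input = (K'⊕ipad) ∥ m = 23 0a c8 8b a5 ∥ 37 48 85 43.
Inner hash: sum = 35+10+200+139+165+55+72+133+67 = 876 → 03 6c.
Outer input = (K'⊕opad) ∥ inner = 49 60 a2 e1 cf ∥ 03 6c.
Outer hash (tag): sum = 73+96+162+225+207+3+108 = 874 → 03 6a.

036a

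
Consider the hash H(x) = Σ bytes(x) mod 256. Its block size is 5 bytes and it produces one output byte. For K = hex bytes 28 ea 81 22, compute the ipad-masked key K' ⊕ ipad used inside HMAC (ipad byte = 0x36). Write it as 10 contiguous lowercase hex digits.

1edcb71436

Key hex bytes 28 ea 81 22 is 4 bytes ≤ B = 5; zero-pad to 5 bytes: K' = 28 ea 81 22 00.
XOR each byte with 0x36: 28⊕36=1e, ea⊕36=dc, 81⊕36=b7, 22⊕36=14, 00⊕36=36.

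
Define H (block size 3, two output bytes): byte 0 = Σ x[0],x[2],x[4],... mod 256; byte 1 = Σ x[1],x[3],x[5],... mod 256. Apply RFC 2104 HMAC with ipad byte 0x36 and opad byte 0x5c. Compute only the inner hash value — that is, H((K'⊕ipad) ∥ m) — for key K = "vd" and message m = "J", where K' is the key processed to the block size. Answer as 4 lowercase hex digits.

Key "vd" = 76 64 is 2 bytes ≤ B = 3; zero-pad to 3 bytes: K' = 76 64 00.
K' ⊕ ipad = 40 52 36.
Inner input = 40 52 36 ∥ 4a.
Inner hash: even-index sum = 118 mod 256 = 118; odd-index sum = 156 mod 256 = 156 → 76 9c.

769c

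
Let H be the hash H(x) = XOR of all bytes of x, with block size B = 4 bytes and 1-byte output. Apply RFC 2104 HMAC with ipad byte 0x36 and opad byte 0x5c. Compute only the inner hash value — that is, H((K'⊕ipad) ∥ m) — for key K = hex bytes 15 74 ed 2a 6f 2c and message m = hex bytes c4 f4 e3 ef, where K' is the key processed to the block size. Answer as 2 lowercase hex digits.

d9

Key hex bytes 15 74 ed 2a 6f 2c is 6 bytes > B = 4, so hash it first: H(key) = e5, then zero-pad to 4 bytes: K' = e5 00 00 00.
K' ⊕ ipad = d3 36 36 36.
Inner input = d3 36 36 36 ∥ c4 f4 e3 ef.
Inner hash: XOR d3⊕36⊕36⊕36⊕c4⊕f4⊕e3⊕ef = d9.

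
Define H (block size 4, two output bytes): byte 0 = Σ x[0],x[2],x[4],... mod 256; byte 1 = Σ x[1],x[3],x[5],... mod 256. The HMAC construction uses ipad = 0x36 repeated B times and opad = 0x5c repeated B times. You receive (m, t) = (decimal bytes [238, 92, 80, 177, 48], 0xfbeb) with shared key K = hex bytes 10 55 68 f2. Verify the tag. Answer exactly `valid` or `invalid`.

invalid

Key hex bytes 10 55 68 f2 is exactly B = 4 bytes: K' = 10 55 68 f2.
K' ⊕ ipad = 26 63 5e c4; K' ⊕ opad = 4c 09 34 ae.
Inner hash: even-index sum = 498 mod 256 = 242; odd-index sum = 564 mod 256 = 52 → f2 34.
Outer hash (recomputed tag): even-index sum = 370 mod 256 = 114; odd-index sum = 235 mod 256 = 235 → 72 eb.
Recomputed tag = 72eb; claimed = fbeb → mismatch.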